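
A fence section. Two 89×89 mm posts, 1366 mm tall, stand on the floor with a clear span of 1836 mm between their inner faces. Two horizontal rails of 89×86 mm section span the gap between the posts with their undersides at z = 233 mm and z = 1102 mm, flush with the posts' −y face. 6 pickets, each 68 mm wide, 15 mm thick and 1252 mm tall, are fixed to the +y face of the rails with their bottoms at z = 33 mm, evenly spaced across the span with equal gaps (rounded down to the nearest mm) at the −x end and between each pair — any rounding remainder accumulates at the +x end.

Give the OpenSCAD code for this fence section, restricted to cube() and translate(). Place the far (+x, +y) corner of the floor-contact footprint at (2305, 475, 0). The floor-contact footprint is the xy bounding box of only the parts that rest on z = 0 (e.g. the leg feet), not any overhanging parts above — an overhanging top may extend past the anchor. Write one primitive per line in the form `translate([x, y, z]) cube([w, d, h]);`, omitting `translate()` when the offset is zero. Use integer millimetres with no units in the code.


translate([291, 386, 0]) cube([89, 89, 1366]);
translate([2216, 386, 0]) cube([89, 89, 1366]);
translate([380, 386, 233]) cube([1836, 89, 86]);
translate([380, 386, 1102]) cube([1836, 89, 86]);
translate([584, 475, 33]) cube([68, 15, 1252]);
translate([856, 475, 33]) cube([68, 15, 1252]);
translate([1128, 475, 33]) cube([68, 15, 1252]);
translate([1400, 475, 33]) cube([68, 15, 1252]);
translate([1672, 475, 33]) cube([68, 15, 1252]);
translate([1944, 475, 33]) cube([68, 15, 1252]);


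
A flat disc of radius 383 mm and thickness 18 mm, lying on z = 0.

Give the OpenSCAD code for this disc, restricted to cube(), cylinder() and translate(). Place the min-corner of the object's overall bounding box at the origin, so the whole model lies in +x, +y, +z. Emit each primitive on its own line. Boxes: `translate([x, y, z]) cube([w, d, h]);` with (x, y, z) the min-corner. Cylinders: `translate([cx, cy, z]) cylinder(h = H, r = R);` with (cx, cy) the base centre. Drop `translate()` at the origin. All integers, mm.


translate([383, 383, 0]) cylinder(h = 18, r = 383);


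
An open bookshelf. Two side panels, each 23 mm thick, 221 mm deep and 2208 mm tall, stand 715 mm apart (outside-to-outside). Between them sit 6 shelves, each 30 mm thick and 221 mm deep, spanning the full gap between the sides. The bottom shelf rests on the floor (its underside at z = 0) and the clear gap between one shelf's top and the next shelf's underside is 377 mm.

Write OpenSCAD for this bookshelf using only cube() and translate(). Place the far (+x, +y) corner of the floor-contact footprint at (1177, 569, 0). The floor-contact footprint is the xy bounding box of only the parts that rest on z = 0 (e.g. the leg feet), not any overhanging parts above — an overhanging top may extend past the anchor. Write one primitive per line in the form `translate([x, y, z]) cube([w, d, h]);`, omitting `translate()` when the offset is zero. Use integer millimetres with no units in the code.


translate([462, 348, 0]) cube([23, 221, 2208]);
translate([1154, 348, 0]) cube([23, 221, 2208]);
translate([485, 348, 0]) cube([669, 221, 30]);
translate([485, 348, 407]) cube([669, 221, 30]);
translate([485, 348, 814]) cube([669, 221, 30]);
translate([485, 348, 1221]) cube([669, 221, 30]);
translate([485, 348, 1628]) cube([669, 221, 30]);
translate([485, 348, 2035]) cube([669, 221, 30]);


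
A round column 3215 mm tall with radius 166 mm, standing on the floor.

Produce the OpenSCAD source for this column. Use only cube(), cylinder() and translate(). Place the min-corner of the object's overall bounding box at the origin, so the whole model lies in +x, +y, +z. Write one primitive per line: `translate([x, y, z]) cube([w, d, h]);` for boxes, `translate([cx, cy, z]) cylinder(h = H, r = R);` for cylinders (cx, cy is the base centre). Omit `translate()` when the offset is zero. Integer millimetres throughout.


translate([166, 166, 0]) cylinder(h = 3215, r = 166);


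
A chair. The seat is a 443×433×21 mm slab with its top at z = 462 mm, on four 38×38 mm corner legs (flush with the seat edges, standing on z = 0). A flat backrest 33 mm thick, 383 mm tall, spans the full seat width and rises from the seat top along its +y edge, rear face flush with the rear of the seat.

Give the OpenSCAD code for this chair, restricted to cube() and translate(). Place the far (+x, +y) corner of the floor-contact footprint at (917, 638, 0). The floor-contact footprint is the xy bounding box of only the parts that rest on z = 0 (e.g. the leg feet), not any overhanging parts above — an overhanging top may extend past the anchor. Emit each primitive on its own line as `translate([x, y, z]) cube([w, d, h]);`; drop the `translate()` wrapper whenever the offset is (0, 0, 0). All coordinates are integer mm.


translate([474, 205, 441]) cube([443, 433, 21]);
translate([474, 205, 0]) cube([38, 38, 441]);
translate([879, 205, 0]) cube([38, 38, 441]);
translate([474, 600, 0]) cube([38, 38, 441]);
translate([879, 600, 0]) cube([38, 38, 441]);
translate([474, 605, 462]) cube([443, 33, 383]);


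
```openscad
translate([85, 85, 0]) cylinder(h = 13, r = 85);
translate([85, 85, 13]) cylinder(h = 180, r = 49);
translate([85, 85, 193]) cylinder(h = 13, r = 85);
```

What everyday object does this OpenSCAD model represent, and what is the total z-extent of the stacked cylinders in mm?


A spool. The overall height is 206 mm.

Three coaxial cylinders, large–small–large — a spool. Two 13 mm flanges and a 180 mm core give 13 + 180 + 13 = 206 mm.


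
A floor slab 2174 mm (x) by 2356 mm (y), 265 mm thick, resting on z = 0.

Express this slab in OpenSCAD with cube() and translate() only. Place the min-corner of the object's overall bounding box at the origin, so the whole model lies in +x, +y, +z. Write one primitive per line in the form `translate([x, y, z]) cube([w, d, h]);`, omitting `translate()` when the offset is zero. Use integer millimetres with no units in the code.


cube([2174, 2356, 265]);


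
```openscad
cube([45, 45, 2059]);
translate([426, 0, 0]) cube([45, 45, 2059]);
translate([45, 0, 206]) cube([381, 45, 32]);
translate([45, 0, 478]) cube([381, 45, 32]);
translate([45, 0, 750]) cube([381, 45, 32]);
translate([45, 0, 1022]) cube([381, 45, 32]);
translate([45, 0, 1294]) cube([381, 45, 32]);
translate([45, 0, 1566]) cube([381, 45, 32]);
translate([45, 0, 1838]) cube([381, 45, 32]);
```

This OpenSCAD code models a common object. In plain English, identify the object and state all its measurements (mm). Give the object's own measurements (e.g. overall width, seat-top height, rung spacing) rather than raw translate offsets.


A straight ladder. Two 45×45 mm vertical rails, 2059 mm tall, stand 471 mm apart (outside-to-outside) with their front faces coplanar on the −y side. 7 rungs, each 45 mm deep and 32 mm tall, span between the inner faces of the rails, front faces flush with the rails. The lowest rung's underside is at z = 206 mm and rungs are spaced 272 mm apart (underside to underside).


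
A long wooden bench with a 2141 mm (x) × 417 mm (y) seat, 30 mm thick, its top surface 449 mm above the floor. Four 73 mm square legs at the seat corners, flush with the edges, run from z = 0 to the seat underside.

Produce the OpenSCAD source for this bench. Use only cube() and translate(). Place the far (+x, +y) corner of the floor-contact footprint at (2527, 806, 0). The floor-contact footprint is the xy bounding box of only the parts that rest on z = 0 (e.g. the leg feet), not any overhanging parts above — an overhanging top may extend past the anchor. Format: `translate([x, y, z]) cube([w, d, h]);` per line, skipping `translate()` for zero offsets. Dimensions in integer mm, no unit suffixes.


translate([386, 389, 419]) cube([2141, 417, 30]);
translate([386, 389, 0]) cube([73, 73, 419]);
translate([386, 733, 0]) cube([73, 73, 419]);
translate([2454, 389, 0]) cube([73, 73, 419]);
translate([2454, 733, 0]) cube([73, 73, 419]);


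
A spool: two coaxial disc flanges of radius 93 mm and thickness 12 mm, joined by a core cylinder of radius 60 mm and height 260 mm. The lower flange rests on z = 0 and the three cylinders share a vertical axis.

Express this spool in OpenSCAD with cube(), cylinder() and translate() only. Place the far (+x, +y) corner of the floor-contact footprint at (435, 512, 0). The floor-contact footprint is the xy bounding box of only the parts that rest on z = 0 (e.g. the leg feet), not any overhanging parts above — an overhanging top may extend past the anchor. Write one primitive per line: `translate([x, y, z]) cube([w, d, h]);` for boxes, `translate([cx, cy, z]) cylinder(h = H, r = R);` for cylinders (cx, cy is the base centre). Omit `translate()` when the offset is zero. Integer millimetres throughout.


translate([342, 419, 0]) cylinder(h = 12, r = 93);
translate([342, 419, 12]) cylinder(h = 260, r = 60);
translate([342, 419, 272]) cylinder(h = 12, r = 93);


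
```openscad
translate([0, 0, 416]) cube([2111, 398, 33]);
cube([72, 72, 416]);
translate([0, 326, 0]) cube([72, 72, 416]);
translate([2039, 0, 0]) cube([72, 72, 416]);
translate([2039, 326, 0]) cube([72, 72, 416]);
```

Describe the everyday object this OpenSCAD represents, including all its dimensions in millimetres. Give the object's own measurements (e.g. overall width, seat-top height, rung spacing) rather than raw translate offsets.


A bench: a 2111×398 mm seat slab, 33 mm thick, top at z = 449 mm, on four 72×72 mm square legs flush with the seat corners and standing on z = 0.


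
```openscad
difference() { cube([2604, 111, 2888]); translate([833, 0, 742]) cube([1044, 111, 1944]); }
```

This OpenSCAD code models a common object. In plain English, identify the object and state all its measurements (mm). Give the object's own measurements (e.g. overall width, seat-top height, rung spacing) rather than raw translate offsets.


A wall 2604 mm long (x), 111 mm thick (y), 2888 mm tall, with a rectangular window opening cut through it. The opening is 1044 mm wide and 1944 mm tall; its sill is at z = 742 mm and its near (−x) edge is 833 mm from the wall's −x end. The opening passes through the full wall thickness.


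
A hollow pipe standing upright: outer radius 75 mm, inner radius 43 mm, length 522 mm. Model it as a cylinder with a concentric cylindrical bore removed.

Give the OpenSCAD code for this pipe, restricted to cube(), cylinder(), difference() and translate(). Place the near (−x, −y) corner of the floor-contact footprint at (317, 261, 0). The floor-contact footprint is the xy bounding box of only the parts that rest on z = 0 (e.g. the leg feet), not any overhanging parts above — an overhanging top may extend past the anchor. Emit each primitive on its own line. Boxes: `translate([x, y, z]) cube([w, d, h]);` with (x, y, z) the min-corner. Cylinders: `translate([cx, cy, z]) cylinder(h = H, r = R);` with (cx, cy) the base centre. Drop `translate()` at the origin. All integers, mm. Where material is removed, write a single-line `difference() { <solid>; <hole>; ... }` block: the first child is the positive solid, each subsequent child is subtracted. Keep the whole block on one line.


difference() { translate([392, 336, 0]) cylinder(h = 522, r = 75); translate([392, 336, 0]) cylinder(h = 522, r = 43); }


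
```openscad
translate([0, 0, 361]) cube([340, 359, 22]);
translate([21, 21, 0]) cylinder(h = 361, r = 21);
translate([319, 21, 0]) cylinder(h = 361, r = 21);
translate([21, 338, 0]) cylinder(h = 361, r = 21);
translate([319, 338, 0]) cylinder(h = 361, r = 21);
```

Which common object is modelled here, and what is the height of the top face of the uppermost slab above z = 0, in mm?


A stool. The seat height is 383 mm.

A 340×359×22 slab at z = 361 on four corner cylinders — a stool. The seat top is 361 + 22 = 383 mm.


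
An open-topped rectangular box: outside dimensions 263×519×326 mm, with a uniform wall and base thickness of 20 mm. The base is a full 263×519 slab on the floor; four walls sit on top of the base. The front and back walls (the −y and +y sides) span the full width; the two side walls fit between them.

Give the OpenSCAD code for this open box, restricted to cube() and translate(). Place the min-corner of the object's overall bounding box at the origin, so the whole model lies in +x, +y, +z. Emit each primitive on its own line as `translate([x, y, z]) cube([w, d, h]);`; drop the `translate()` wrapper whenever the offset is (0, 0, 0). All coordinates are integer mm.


cube([263, 519, 20]);
translate([0, 0, 20]) cube([263, 20, 306]);
translate([0, 499, 20]) cube([263, 20, 306]);
translate([0, 20, 20]) cube([20, 479, 306]);
translate([243, 20, 20]) cube([20, 479, 306]);


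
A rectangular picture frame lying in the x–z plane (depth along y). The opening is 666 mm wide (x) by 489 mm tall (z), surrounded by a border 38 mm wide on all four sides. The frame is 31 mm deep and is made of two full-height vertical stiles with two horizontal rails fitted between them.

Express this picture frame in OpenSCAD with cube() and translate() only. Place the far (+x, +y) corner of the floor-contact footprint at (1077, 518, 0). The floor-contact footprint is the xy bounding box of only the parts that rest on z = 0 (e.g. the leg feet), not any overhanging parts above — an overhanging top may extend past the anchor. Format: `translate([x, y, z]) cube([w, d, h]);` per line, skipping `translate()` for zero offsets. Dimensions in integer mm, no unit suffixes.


translate([335, 487, 0]) cube([38, 31, 565]);
translate([1039, 487, 0]) cube([38, 31, 565]);
translate([373, 487, 0]) cube([666, 31, 38]);
translate([373, 487, 527]) cube([666, 31, 38]);


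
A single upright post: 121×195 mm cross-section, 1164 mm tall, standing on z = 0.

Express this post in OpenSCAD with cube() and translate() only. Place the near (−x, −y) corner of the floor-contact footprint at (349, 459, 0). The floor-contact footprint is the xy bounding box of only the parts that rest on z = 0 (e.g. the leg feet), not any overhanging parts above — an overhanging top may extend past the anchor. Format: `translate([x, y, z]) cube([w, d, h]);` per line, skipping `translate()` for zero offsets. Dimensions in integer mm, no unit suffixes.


translate([349, 459, 0]) cube([121, 195, 1164]);


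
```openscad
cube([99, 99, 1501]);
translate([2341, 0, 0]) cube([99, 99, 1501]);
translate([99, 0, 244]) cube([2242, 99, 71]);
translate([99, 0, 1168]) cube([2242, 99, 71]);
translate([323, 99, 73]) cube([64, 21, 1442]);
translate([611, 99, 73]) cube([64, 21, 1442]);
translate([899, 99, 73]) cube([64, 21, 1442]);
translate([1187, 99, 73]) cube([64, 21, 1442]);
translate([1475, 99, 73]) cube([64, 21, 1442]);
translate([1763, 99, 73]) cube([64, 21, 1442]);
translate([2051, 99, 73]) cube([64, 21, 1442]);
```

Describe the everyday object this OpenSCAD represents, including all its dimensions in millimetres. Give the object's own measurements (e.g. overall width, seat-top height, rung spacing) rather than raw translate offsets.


A fence section. Two 99×99 mm posts, 1501 mm tall, stand on the floor with a clear span of 2242 mm between their inner faces. Two horizontal rails of 99×71 mm section span the gap between the posts with their undersides at z = 244 mm and z = 1168 mm, flush with the posts' −y face. 7 pickets, each 64 mm wide, 21 mm thick and 1442 mm tall, are fixed to the +y face of the rails with their bottoms at z = 73 mm, spaced across the span with a 224 mm gap after the −x post and between neighbouring pickets, with 226 mm left before the +x post.


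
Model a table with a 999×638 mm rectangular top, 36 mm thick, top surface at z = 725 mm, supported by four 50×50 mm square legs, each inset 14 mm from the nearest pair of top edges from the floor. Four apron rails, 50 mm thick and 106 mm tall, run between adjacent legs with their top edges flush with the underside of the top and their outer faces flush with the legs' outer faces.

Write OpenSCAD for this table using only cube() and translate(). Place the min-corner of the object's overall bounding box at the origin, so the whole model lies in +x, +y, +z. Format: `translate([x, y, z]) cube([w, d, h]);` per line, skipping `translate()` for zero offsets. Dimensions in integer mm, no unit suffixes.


translate([0, 0, 689]) cube([999, 638, 36]);
translate([14, 14, 0]) cube([50, 50, 689]);
translate([935, 14, 0]) cube([50, 50, 689]);
translate([14, 574, 0]) cube([50, 50, 689]);
translate([935, 574, 0]) cube([50, 50, 689]);
translate([64, 14, 583]) cube([871, 50, 106]);
translate([64, 574, 583]) cube([871, 50, 106]);
translate([14, 64, 583]) cube([50, 510, 106]);
translate([935, 64, 583]) cube([50, 510, 106]);


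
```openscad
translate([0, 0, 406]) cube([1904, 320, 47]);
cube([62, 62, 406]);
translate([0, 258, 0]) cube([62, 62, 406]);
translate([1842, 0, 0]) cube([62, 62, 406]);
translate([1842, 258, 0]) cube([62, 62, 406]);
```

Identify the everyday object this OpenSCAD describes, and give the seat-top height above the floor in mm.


A bench. The seat-top height is 453 mm.

A long slab on four corner posts — a bench. The slab sits at z = 406 with thickness 47, so the top is 406 + 47 = 453 mm.


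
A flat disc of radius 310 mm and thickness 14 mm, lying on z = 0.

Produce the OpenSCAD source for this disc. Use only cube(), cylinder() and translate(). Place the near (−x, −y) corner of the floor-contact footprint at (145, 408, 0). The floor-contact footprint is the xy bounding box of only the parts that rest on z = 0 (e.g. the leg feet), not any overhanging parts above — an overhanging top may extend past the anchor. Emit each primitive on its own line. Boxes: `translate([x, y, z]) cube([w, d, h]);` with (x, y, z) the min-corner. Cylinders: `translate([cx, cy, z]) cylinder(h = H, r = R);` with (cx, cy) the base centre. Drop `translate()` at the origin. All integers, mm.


translate([455, 718, 0]) cylinder(h = 14, r = 310);


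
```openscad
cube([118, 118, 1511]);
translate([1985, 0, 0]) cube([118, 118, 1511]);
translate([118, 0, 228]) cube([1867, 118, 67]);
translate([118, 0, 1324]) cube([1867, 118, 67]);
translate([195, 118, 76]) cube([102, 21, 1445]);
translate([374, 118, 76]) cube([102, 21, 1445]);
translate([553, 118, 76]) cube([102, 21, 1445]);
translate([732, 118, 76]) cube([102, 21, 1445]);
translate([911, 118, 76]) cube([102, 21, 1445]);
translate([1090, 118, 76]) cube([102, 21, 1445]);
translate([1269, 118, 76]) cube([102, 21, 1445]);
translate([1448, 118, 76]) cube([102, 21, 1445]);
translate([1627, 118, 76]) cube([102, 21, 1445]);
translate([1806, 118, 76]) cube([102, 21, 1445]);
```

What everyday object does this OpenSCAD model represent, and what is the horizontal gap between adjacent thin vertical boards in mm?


A fence section. The picket gap is 77 mm.

Two posts, two rails, 10 pickets — a fence section. Span 1867 mm holds 10 pickets of 102 mm with 11 equal gaps: ⌊(1867 − 10·102) / 11⌋ = 77 mm.


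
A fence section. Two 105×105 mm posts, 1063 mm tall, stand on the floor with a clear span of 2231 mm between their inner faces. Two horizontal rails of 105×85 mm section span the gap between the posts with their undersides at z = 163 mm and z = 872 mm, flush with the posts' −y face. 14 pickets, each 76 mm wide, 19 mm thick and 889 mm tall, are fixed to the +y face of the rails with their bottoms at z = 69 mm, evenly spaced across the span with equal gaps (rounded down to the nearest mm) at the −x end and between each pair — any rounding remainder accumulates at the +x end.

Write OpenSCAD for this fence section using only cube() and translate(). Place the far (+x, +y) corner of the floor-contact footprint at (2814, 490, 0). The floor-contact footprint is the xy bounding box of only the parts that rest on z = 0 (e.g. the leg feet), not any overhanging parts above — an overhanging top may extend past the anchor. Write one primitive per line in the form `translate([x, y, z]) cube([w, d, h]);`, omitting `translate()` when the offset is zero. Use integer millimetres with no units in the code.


translate([373, 385, 0]) cube([105, 105, 1063]);
translate([2709, 385, 0]) cube([105, 105, 1063]);
translate([478, 385, 163]) cube([2231, 105, 85]);
translate([478, 385, 872]) cube([2231, 105, 85]);
translate([555, 490, 69]) cube([76, 19, 889]);
translate([708, 490, 69]) cube([76, 19, 889]);
translate([861, 490, 69]) cube([76, 19, 889]);
translate([1014, 490, 69]) cube([76, 19, 889]);
translate([1167, 490, 69]) cube([76, 19, 889]);
translate([1320, 490, 69]) cube([76, 19, 889]);
translate([1473, 490, 69]) cube([76, 19, 889]);
translate([1626, 490, 69]) cube([76, 19, 889]);
translate([1779, 490, 69]) cube([76, 19, 889]);
translate([1932, 490, 69]) cube([76, 19, 889]);
translate([2085, 490, 69]) cube([76, 19, 889]);
translate([2238, 490, 69]) cube([76, 19, 889]);
translate([2391, 490, 69]) cube([76, 19, 889]);
translate([2544, 490, 69]) cube([76, 19, 889]);


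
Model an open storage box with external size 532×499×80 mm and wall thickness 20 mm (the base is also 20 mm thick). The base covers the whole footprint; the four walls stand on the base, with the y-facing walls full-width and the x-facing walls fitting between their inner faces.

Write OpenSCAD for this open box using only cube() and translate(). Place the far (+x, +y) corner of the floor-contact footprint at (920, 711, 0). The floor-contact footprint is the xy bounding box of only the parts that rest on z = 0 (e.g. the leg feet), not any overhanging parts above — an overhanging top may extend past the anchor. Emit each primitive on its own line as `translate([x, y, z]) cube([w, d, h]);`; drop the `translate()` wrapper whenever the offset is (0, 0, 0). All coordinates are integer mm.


translate([388, 212, 0]) cube([532, 499, 20]);
translate([388, 212, 20]) cube([532, 20, 60]);
translate([388, 691, 20]) cube([532, 20, 60]);
translate([388, 232, 20]) cube([20, 459, 60]);
translate([900, 232, 20]) cube([20, 459, 60]);


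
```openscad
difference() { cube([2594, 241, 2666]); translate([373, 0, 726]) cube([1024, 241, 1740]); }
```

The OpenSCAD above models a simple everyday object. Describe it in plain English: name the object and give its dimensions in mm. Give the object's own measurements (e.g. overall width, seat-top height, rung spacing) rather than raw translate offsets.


A wall 2594 mm long (x), 241 mm thick (y), 2666 mm tall, with a rectangular window opening cut through it. The opening is 1024 mm wide and 1740 mm tall; its sill is at z = 726 mm and its near (−x) edge is 373 mm from the wall's −x end. The opening passes through the full wall thickness.


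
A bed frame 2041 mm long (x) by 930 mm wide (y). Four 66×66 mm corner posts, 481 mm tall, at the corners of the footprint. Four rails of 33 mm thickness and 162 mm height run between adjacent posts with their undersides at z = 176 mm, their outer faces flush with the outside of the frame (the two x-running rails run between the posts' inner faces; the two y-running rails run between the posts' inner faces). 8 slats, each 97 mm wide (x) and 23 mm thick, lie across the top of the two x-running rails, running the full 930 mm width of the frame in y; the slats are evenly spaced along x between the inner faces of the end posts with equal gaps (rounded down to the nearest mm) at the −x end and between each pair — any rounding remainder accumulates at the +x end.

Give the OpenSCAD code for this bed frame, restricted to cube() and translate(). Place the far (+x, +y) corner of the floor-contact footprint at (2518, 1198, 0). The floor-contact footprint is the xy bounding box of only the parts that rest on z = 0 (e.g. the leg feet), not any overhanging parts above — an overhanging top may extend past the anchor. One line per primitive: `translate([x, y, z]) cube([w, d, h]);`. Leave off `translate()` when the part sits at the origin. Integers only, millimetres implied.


translate([477, 268, 0]) cube([66, 66, 481]);
translate([477, 1132, 0]) cube([66, 66, 481]);
translate([2452, 268, 0]) cube([66, 66, 481]);
translate([2452, 1132, 0]) cube([66, 66, 481]);
translate([543, 268, 176]) cube([1909, 33, 162]);
translate([543, 1165, 176]) cube([1909, 33, 162]);
translate([477, 334, 176]) cube([33, 798, 162]);
translate([2485, 334, 176]) cube([33, 798, 162]);
translate([668, 268, 338]) cube([97, 930, 23]);
translate([890, 268, 338]) cube([97, 930, 23]);
translate([1112, 268, 338]) cube([97, 930, 23]);
translate([1334, 268, 338]) cube([97, 930, 23]);
translate([1556, 268, 338]) cube([97, 930, 23]);
translate([1778, 268, 338]) cube([97, 930, 23]);
translate([2000, 268, 338]) cube([97, 930, 23]);
translate([2222, 268, 338]) cube([97, 930, 23]);


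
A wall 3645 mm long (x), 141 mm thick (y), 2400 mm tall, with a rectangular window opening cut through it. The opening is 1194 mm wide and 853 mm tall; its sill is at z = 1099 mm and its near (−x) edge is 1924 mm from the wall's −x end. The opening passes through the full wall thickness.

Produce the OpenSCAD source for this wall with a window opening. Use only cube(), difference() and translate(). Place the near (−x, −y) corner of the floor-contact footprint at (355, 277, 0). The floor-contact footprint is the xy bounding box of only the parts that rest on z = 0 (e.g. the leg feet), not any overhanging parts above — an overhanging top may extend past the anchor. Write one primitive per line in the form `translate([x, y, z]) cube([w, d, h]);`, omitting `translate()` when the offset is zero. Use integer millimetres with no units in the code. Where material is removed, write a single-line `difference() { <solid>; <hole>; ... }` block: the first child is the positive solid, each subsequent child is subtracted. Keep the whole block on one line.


difference() { translate([355, 277, 0]) cube([3645, 141, 2400]); translate([2279, 277, 1099]) cube([1194, 141, 853]); }


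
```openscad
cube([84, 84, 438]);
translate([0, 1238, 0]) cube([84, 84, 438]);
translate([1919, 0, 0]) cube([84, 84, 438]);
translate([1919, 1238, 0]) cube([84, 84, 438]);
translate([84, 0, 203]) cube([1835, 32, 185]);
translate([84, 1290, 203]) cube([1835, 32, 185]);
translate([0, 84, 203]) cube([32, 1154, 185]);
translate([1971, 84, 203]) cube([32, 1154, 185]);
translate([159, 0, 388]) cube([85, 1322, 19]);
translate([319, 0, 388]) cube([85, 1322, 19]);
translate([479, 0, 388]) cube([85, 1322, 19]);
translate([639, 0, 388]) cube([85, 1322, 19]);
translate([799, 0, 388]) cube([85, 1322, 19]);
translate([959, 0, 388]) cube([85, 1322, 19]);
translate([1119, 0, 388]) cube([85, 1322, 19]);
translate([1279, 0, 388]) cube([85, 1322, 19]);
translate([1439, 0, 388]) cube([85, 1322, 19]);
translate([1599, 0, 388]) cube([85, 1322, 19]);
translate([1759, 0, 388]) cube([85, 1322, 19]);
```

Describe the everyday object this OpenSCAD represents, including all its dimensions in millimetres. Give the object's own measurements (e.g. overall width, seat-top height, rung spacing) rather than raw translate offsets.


A bed frame 2003 mm long (x) by 1322 mm wide (y). Four 84×84 mm corner posts, 438 mm tall, at the corners of the footprint. Four rails of 32 mm thickness and 185 mm height run between adjacent posts with their undersides at z = 203 mm, their outer faces flush with the outside of the frame (the two x-running rails run between the posts' inner faces; the two y-running rails run between the posts' inner faces). 11 slats, each 85 mm wide (x) and 19 mm thick, lie across the top of the two x-running rails, running the full 1322 mm width of the frame in y; along x they sit between the end posts with a 75 mm gap after the −x posts and between neighbouring slats and before the +x posts.


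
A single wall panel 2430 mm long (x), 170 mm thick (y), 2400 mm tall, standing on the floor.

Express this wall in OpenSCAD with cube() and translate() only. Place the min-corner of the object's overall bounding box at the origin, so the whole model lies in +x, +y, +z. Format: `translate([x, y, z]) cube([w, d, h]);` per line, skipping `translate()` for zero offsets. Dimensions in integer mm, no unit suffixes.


cube([2430, 170, 2400]);


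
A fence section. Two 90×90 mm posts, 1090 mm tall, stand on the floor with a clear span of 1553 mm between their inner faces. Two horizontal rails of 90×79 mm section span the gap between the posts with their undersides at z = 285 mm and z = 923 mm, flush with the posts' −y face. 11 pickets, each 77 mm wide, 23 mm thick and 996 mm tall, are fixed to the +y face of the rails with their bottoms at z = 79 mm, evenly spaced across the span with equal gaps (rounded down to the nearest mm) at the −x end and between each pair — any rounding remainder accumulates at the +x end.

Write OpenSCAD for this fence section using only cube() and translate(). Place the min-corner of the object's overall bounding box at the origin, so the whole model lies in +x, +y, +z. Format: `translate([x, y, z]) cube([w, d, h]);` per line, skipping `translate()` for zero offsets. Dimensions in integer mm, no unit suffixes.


cube([90, 90, 1090]);
translate([1643, 0, 0]) cube([90, 90, 1090]);
translate([90, 0, 285]) cube([1553, 90, 79]);
translate([90, 0, 923]) cube([1553, 90, 79]);
translate([148, 90, 79]) cube([77, 23, 996]);
translate([283, 90, 79]) cube([77, 23, 996]);
translate([418, 90, 79]) cube([77, 23, 996]);
translate([553, 90, 79]) cube([77, 23, 996]);
translate([688, 90, 79]) cube([77, 23, 996]);
translate([823, 90, 79]) cube([77, 23, 996]);
translate([958, 90, 79]) cube([77, 23, 996]);
translate([1093, 90, 79]) cube([77, 23, 996]);
translate([1228, 90, 79]) cube([77, 23, 996]);
translate([1363, 90, 79]) cube([77, 23, 996]);
translate([1498, 90, 79]) cube([77, 23, 996]);


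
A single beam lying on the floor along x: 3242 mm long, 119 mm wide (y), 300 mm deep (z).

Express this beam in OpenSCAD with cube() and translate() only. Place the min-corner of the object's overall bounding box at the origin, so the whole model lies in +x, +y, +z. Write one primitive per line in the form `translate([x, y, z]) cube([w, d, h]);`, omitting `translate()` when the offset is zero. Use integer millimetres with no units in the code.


cube([3242, 119, 300]);


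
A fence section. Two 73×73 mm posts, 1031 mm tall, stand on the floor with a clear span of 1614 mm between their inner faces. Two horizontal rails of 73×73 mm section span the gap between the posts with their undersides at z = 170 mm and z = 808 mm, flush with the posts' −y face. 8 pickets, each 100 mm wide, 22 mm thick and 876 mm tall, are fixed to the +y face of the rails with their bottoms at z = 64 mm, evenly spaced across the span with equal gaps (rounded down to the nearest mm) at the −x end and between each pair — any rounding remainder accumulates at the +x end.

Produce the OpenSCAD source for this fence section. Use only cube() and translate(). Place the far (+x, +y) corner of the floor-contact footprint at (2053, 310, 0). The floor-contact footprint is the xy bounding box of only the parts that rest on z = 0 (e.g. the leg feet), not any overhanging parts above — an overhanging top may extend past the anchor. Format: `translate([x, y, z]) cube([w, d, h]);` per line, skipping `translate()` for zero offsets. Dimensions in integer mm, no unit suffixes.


translate([293, 237, 0]) cube([73, 73, 1031]);
translate([1980, 237, 0]) cube([73, 73, 1031]);
translate([366, 237, 170]) cube([1614, 73, 73]);
translate([366, 237, 808]) cube([1614, 73, 73]);
translate([456, 310, 64]) cube([100, 22, 876]);
translate([646, 310, 64]) cube([100, 22, 876]);
translate([836, 310, 64]) cube([100, 22, 876]);
translate([1026, 310, 64]) cube([100, 22, 876]);
translate([1216, 310, 64]) cube([100, 22, 876]);
translate([1406, 310, 64]) cube([100, 22, 876]);
translate([1596, 310, 64]) cube([100, 22, 876]);
translate([1786, 310, 64]) cube([100, 22, 876]);


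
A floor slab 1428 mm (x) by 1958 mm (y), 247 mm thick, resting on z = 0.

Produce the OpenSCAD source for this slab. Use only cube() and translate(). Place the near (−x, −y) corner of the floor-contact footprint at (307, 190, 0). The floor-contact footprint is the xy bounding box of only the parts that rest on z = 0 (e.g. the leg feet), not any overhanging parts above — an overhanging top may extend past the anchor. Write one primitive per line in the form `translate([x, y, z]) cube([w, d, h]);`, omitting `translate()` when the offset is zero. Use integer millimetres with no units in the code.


translate([307, 190, 0]) cube([1428, 1958, 247]);


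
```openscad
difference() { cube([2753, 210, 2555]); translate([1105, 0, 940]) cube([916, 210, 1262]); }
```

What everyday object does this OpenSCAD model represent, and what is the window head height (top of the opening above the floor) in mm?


A wall with a window opening. The window head height is 2202 mm.

A wall with a rectangular opening subtracted — a window. Sill at z = 940, opening 1262 mm tall, so the head is at 940 + 1262 = 2202 mm.


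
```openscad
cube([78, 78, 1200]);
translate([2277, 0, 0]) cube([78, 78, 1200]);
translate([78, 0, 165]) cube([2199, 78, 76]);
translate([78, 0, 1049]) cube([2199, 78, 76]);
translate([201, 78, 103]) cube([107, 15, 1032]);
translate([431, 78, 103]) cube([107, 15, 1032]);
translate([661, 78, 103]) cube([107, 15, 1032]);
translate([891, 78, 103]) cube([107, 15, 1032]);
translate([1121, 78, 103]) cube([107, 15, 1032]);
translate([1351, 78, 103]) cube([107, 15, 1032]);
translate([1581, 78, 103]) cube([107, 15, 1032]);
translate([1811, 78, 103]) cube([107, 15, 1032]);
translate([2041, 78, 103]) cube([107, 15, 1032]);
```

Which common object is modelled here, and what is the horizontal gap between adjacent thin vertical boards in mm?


A fence section. The picket gap is 123 mm.

Two posts, two rails, 9 pickets — a fence section. Span 2199 mm holds 9 pickets of 107 mm with 10 equal gaps: ⌊(2199 − 9·107) / 10⌋ = 123 mm.


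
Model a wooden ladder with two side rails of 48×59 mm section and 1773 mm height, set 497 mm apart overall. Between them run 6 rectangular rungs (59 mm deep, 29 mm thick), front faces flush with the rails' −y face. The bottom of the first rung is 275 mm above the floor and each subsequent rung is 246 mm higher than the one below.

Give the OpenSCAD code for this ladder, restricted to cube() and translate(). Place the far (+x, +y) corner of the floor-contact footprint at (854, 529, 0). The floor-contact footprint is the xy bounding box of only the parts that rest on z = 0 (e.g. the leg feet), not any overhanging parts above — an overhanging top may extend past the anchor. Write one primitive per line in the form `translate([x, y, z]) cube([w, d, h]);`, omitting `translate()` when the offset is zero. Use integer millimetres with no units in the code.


translate([357, 470, 0]) cube([48, 59, 1773]);
translate([806, 470, 0]) cube([48, 59, 1773]);
translate([405, 470, 275]) cube([401, 59, 29]);
translate([405, 470, 521]) cube([401, 59, 29]);
translate([405, 470, 767]) cube([401, 59, 29]);
translate([405, 470, 1013]) cube([401, 59, 29]);
translate([405, 470, 1259]) cube([401, 59, 29]);
translate([405, 470, 1505]) cube([401, 59, 29]);


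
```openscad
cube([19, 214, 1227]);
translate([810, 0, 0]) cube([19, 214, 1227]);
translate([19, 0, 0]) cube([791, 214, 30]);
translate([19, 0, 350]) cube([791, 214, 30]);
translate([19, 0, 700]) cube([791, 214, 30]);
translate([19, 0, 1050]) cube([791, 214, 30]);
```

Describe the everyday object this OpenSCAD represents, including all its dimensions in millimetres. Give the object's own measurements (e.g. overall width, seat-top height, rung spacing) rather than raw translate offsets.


An open bookshelf. Two side panels, each 19 mm thick, 214 mm deep and 1227 mm tall, stand 829 mm apart (outside-to-outside). Between them sit 4 shelves, each 30 mm thick and 214 mm deep, spanning the full gap between the sides. The bottom shelf rests on the floor (its underside at z = 0) and the clear gap between one shelf's top and the next shelf's underside is 320 mm.


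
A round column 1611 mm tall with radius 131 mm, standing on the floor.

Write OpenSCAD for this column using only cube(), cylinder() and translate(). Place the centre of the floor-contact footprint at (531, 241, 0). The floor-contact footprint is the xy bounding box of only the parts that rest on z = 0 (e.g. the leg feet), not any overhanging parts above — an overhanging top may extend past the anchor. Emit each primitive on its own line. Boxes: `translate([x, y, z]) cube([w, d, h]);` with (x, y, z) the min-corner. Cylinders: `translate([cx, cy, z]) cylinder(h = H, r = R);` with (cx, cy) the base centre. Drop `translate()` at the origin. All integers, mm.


translate([531, 241, 0]) cylinder(h = 1611, r = 131);


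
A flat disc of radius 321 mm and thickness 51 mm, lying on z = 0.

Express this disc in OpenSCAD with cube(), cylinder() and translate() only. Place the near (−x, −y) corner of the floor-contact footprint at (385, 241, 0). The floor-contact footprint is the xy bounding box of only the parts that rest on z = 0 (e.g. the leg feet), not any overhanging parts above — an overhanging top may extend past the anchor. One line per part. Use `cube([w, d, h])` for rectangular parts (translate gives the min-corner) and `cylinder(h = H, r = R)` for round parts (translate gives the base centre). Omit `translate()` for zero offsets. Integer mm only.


translate([706, 562, 0]) cylinder(h = 51, r = 321);


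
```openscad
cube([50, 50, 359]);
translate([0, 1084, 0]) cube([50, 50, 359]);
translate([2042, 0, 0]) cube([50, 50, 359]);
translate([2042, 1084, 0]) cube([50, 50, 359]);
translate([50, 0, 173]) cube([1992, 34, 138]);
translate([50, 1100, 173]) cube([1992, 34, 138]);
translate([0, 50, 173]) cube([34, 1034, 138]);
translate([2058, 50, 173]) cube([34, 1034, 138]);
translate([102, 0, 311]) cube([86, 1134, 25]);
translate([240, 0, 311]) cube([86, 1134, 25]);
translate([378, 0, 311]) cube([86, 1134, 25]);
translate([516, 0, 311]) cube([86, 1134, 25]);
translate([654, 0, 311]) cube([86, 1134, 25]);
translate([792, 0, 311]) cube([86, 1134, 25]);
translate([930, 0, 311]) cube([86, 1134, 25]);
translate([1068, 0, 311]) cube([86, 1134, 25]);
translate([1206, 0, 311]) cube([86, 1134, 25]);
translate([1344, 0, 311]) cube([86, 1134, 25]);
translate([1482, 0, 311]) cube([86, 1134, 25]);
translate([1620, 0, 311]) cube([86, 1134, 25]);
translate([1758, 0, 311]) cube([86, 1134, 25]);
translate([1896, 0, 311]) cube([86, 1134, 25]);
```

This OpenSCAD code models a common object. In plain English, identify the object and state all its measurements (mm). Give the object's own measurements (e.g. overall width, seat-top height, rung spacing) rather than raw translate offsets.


A bed frame 2092 mm long (x) by 1134 mm wide (y). Four 50×50 mm corner posts, 359 mm tall, at the corners of the footprint. Four rails of 34 mm thickness and 138 mm height run between adjacent posts with their undersides at z = 173 mm, their outer faces flush with the outside of the frame (the two x-running rails run between the posts' inner faces; the two y-running rails run between the posts' inner faces). 14 slats, each 86 mm wide (x) and 25 mm thick, lie across the top of the two x-running rails, running the full 1134 mm width of the frame in y; along x they sit between the end posts with a 52 mm gap after the −x posts and between neighbouring slats, leaving 60 mm before the +x posts.


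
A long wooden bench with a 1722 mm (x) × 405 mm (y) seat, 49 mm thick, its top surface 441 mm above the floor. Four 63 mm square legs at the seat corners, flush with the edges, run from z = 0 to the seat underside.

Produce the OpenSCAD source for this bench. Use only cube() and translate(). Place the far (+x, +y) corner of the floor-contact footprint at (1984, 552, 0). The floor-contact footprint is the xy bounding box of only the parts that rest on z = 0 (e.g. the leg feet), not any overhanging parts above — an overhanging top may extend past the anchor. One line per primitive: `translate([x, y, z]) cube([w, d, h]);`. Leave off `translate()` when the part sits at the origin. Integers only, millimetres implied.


translate([262, 147, 392]) cube([1722, 405, 49]);
translate([262, 147, 0]) cube([63, 63, 392]);
translate([262, 489, 0]) cube([63, 63, 392]);
translate([1921, 147, 0]) cube([63, 63, 392]);
translate([1921, 489, 0]) cube([63, 63, 392]);
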